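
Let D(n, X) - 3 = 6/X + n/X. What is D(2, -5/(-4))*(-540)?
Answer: -5076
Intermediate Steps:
D(n, X) = 3 + 6/X + n/X (D(n, X) = 3 + (6/X + n/X) = 3 + 6/X + n/X)
D(2, -5/(-4))*(-540) = ((6 + 2 + 3*(-5/(-4)))/((-5/(-4))))*(-540) = ((6 + 2 + 3*(-5*(-1/4)))/((-5*(-1/4))))*(-540) = ((6 + 2 + 3*(5/4))/(5/4))*(-540) = (4*(6 + 2 + 15/4)/5)*(-540) = ((4/5)*(47/4))*(-540) = (47/5)*(-540) = -5076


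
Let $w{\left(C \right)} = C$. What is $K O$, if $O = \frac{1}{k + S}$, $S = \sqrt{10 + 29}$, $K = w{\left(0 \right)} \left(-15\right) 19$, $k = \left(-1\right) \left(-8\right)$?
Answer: $0$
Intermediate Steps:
$k = 8$
$K = 0$ ($K = 0 \left(-15\right) 19 = 0 \cdot 19 = 0$)
$S = \sqrt{39} \approx 6.245$
$O = \frac{1}{8 + \sqrt{39}} \approx 0.0702$
$K O = 0 \left(\frac{8}{25} - \frac{\sqrt{39}}{25}\right) = 0$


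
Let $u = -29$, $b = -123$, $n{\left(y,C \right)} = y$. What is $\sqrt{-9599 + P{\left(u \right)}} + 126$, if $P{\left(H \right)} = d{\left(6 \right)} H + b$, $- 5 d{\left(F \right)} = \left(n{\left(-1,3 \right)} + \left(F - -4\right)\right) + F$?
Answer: $126 + i \sqrt{9635} \approx 126.0 + 98.158 i$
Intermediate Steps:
$d{\left(F \right)} = - \frac{3}{5} - \frac{2 F}{5}$ ($d{\left(F \right)} = - \frac{\left(-1 + \left(F - -4\right)\right) + F}{5} = - \frac{\left(-1 + \left(F + 4\right)\right) + F}{5} = - \frac{\left(-1 + \left(4 + F\right)\right) + F}{5} = - \frac{\left(3 + F\right) + F}{5} = - \frac{3 + 2 F}{5} = - \frac{3}{5} - \frac{2 F}{5}$)
$P{\left(H \right)} = -123 - 3 H$ ($P{\left(H \right)} = \left(- \frac{3}{5} - \frac{12}{5}\right) H - 123 = - 3 H - 123 = -123 - 3 H$)
$\sqrt{-9599 + P{\left(u \right)}} + 126 = \sqrt{-9599 - 36} + 126 = \sqrt{-9635} + 126 = i \sqrt{9635} + 126 = 126 + i \sqrt{9635}$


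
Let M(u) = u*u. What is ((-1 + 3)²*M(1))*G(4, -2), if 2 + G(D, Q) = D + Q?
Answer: 0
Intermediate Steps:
M(u) = u²
G(D, Q) = -2 + D + Q (G(D, Q) = -2 + (D + Q) = -2 + D + Q)
((-1 + 3)²*M(1))*G(4, -2) = ((-1 + 3)²*1²)*(-2 + 4 - 2) = (2²*1)*0 = (4*1)*0 = 4*0 = 0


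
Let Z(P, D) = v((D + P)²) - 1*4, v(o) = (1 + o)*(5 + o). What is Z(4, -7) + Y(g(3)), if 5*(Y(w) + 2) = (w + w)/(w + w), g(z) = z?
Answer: 671/5 ≈ 134.20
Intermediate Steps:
Z(P, D) = 1 + (D + P)⁴ + 6*(D + P)² (Z(P, D) = (5 + ((D + P)²)² + 6*(D + P)²) - 1*4 = (5 + (D + P)⁴ + 6*(D + P)²) - 4 = 1 + (D + P)⁴ + 6*(D + P)²)
Y(w) = -9/5 (Y(w) = -2 + ((w + w)/(w + w))/5 = -2 + ((2*w)/((2*w)))/5 = -2 + ((2*w)*(1/(2*w)))/5 = -2 + (⅕)*1 = -2 + ⅕ = -9/5)
Z(4, -7) + Y(g(3)) = (1 + (-7 + 4)⁴ + 6*(-7 + 4)²) - 9/5 = (1 + (-3)⁴ + 6*(-3)²) - 9/5 = (1 + 81 + 6*9) - 9/5 = (1 + 81 + 54) - 9/5 = 136 - 9/5 = 671/5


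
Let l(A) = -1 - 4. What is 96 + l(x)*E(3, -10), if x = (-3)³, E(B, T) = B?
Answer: 81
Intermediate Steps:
x = -27
l(A) = -5
96 + l(x)*E(3, -10) = 96 - 5*3 = 96 - 15 = 81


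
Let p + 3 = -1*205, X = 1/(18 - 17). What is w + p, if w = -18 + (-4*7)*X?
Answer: -254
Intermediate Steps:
X = 1 (X = 1/1 = 1)
p = -208 (p = -3 - 1*205 = -3 - 205 = -208)
w = -46 (w = -18 - 4*7*1 = -18 - 28*1 = -18 - 28 = -46)
w + p = -46 - 208 = -254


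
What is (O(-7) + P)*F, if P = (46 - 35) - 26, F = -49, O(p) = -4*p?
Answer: -637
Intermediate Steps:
P = -15 (P = 11 - 26 = -15)
(O(-7) + P)*F = (-4*(-7) - 15)*(-49) = (28 - 15)*(-49) = 13*(-49) = -637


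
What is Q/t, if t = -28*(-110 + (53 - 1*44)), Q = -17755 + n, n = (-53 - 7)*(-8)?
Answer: -17275/2828 ≈ -6.1086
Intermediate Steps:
n = 480 (n = -60*(-8) = 480)
Q = -17275 (Q = -17755 + 480 = -17275)
t = 2828 (t = -28*(-110 + (53 - 44)) = -28*(-110 + 9) = -28*(-101) = 2828)
Q/t = -17275/2828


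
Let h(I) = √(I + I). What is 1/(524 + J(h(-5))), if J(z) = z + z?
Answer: 131/68654 - I*√10/137308 ≈ 0.0019081 - 2.3031e-5*I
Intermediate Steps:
h(I) = √2*√I (h(I) = √(2*I) = √2*√I)
J(z) = 2*z
1/(524 + J(h(-5))) = 1/(524 + 2*(√2*√(-5))) = 1/(524 + 2*(√2*(I*√5))) = 1/(524 + 2*(I*√10)) = 1/(524 + 2*I*√10)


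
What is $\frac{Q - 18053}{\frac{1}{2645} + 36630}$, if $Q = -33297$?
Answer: $- \frac{135820750}{96886351} \approx -1.4019$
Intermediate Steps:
$\frac{Q - 18053}{\frac{1}{2645} + 36630} = \frac{-33297 - 18053}{\frac{1}{2645} + 36630} = - \frac{51350}{\frac{1}{2645} + 36630} = - \frac{51350}{\frac{96886351}{2645}} = \left(-51350\right) \frac{2645}{96886351} = - \frac{135820750}{96886351}$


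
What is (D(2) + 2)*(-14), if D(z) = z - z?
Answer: -28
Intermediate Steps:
D(z) = 0
(D(2) + 2)*(-14) = (0 + 2)*(-14) = 2*(-14) = -28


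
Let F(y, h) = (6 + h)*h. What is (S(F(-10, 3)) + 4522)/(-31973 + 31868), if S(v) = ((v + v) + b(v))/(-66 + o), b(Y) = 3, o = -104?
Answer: -768683/17850 ≈ -43.063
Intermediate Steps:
F(y, h) = h*(6 + h)
S(v) = -3/170 - v/85 (S(v) = ((v + v) + 3)/(-66 - 104) = (2*v + 3)/(-170) = (3 + 2*v)*(-1/170) = -3/170 - v/85)
(S(F(-10, 3)) + 4522)/(-31973 + 31868) = ((-3/170 - 3*(6 + 3)/85) + 4522)/(-31973 + 31868) = ((-3/170 - 3*9/85) + 4522)/(-105) = ((-3/170 - 1/85*27) + 4522)*(-1/105) = ((-3/170 - 27/85) + 4522)*(-1/105) = (-57/170 + 4522)*(-1/105) = (768683/170)*(-1/105) = -768683/17850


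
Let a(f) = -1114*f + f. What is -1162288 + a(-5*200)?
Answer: -49288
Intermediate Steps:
a(f) = -1113*f
-1162288 + a(-5*200) = -1162288 - (-5565)*200 = -1162288 - 1113*(-1000) = -1162288 + 1113000 = -49288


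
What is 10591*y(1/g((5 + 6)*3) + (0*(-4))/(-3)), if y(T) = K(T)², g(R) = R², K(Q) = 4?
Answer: 169456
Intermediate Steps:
y(T) = 16 (y(T) = 4² = 16)
10591*y(1/g((5 + 6)*3) + (0*(-4))/(-3)) = 10591*16 = 169456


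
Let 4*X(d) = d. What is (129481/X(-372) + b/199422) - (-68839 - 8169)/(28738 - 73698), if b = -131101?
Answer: -6056795437979/4342912605 ≈ -1394.6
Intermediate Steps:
X(d) = d/4
(129481/X(-372) + b/199422) - (-68839 - 8169)/(28738 - 73698) = (129481/(((¼)*(-372))) - 131101/199422) - (-68839 - 8169)/(28738 - 73698) = (129481/(-93) - 131101*1/199422) - (-77008)/(-44960) = (129481*(-1/93) - 131101/199422) - (-77008)*(-1)/44960 = (-129481/93 - 131101/199422) - 1*4813/2810 = -8611184125/6182082 - 4813/2810 = -6056795437979/4342912605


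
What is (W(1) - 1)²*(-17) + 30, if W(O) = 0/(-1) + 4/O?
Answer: -123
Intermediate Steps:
W(O) = 4/O (W(O) = 0*(-1) + 4/O = 0 + 4/O = 4/O)
(W(1) - 1)²*(-17) + 30 = (4/1 - 1)²*(-17) + 30 = (4*1 - 1)²*(-17) + 30 = (4 - 1)²*(-17) + 30 = 3²*(-17) + 30 = 9*(-17) + 30 = -153 + 30 = -123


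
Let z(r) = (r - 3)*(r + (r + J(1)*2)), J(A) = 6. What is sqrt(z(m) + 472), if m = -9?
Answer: 4*sqrt(34) ≈ 23.324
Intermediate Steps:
z(r) = (-3 + r)*(12 + 2*r) (z(r) = (r - 3)*(r + (r + 6*2)) = (-3 + r)*(r + (r + 12)) = (-3 + r)*(r + (12 + r)) = (-3 + r)*(12 + 2*r))
sqrt(z(m) + 472) = sqrt((-36 + 2*(-9)**2 + 6*(-9)) + 472) = sqrt((-36 + 2*81 - 54) + 472) = sqrt((-36 + 162 - 54) + 472) = sqrt(72 + 472) = sqrt(544) = 4*sqrt(34)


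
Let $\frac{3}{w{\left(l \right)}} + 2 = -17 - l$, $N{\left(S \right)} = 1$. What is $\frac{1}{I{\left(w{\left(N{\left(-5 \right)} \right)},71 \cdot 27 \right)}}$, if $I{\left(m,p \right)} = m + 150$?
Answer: $\frac{20}{2997} \approx 0.0066733$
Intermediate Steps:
$w{\left(l \right)} = \frac{3}{-19 - l}$ ($w{\left(l \right)} = \frac{3}{-2 - \left(17 + l\right)} = \frac{3}{-19 - l}$)
$I{\left(m,p \right)} = 150 + m$
$\frac{1}{I{\left(w{\left(N{\left(-5 \right)} \right)},71 \cdot 27 \right)}} = \frac{1}{150 - \frac{3}{19 + 1}} = \frac{1}{150 - \frac{3}{20}} = \frac{1}{\frac{2997}{20}} = \frac{20}{2997}$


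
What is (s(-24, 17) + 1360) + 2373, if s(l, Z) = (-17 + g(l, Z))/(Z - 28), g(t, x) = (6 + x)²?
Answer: 40551/11 ≈ 3686.5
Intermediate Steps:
s(l, Z) = (-17 + (6 + Z)²)/(-28 + Z) (s(l, Z) = (-17 + (6 + Z)²)/(Z - 28) = (-17 + (6 + Z)²)/(-28 + Z))
(s(-24, 17) + 1360) + 2373 = ((-17 + (6 + 17)²)/(-28 + 17) + 1360) + 2373 = ((-17 + 23²)/(-11) + 1360) + 2373 = (-(-17 + 529)/11 + 1360) + 2373 = (-1/11*512 + 1360) + 2373 = (-512/11 + 1360) + 2373 = 14448/11 + 2373 = 40551/11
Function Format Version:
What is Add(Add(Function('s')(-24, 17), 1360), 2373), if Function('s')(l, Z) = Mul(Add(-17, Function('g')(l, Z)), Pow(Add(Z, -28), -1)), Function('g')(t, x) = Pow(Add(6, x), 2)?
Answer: Rational(40551, 11) ≈ 3686.5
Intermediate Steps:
Function('s')(l, Z) = Mul(Pow(Add(-28, Z), -1), Add(-17, Pow(Add(6, Z), 2))) (Function('s')(l, Z) = Mul(Add(-17, Pow(Add(6, Z), 2)), Pow(Add(Z, -28), -1)) = Mul(Add(-17, Pow(Add(6, Z), 2)), Pow(Add(-28, Z), -1)) = Mul(Pow(Add(-28, Z), -1), Add(-17, Pow(Add(6, Z), 2))))
Add(Add(Function('s')(-24, 17), 1360), 2373) = Add(Add(Mul(Pow(Add(-28, 17), -1), Add(-17, Pow(Add(6, 17), 2))), 1360), 2373) = Add(Add(Mul(Pow(-11, -1), Add(-17, Pow(23, 2))), 1360), 2373) = Add(Add(Mul(Rational(-1, 11), Add(-17, 529)), 1360), 2373) = Add(Add(Mul(Rational(-1, 11), 512), 1360), 2373) = Add(Add(Rational(-512, 11), 1360), 2373) = Add(Rational(14448, 11), 2373) = Rational(40551, 11)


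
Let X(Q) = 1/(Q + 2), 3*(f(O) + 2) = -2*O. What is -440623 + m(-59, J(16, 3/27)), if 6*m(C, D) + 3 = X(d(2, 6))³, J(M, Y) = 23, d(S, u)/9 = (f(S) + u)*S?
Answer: -330467624999/750000 ≈ -4.4062e+5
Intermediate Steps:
f(O) = -2 - 2*O/3 (f(O) = -2 + (-2*O)/3 = -2 - 2*O/3)
d(S, u) = 9*S*(-2 + u - 2*S/3) (d(S, u) = 9*(((-2 - 2*S/3) + u)*S) = 9*((-2 + u - 2*S/3)*S) = 9*(S*(-2 + u - 2*S/3)) = 9*S*(-2 + u - 2*S/3))
X(Q) = 1/(2 + Q)
m(C, D) = -374999/750000 (m(C, D) = -½ + (1/(2 + 3*2*(-6 - 2*2 + 3*6)))³/6 = -½ + (1/(2 + 3*2*(-6 - 4 + 18)))³/6 = -½ + (1/(2 + 3*2*8))³/6 = -½ + (1/(2 + 48))³/6 = -½ + (1/50)³/6 = -½ + (⅙)*(1/125000) = -½ + 1/750000 = -374999/750000)
-440623 + m(-59, J(16, 3/27)) = -440623 - 374999/750000 = -330467624999/750000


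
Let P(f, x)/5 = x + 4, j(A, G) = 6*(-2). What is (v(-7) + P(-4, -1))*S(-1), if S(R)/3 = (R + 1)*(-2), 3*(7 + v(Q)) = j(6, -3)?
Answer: 0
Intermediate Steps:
j(A, G) = -12
P(f, x) = 20 + 5*x (P(f, x) = 5*(x + 4) = 5*(4 + x) = 20 + 5*x)
v(Q) = -11 (v(Q) = -7 + (1/3)*(-12) = -7 - 4 = -11)
S(R) = -6 - 6*R (S(R) = 3*((R + 1)*(-2)) = 3*((1 + R)*(-2)) = 3*(-2 - 2*R) = -6 - 6*R)
(v(-7) + P(-4, -1))*S(-1) = (-11 + (20 + 5*(-1)))*(-6 - 6*(-1)) = (-11 + (20 - 5))*(-6 + 6) = (-11 + 15)*0 = 4*0 = 0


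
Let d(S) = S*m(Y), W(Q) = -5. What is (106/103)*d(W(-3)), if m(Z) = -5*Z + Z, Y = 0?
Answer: 0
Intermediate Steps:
m(Z) = -4*Z
d(S) = 0 (d(S) = S*(-4*0) = S*0 = 0)
(106/103)*d(W(-3)) = (106/103)*0 = 0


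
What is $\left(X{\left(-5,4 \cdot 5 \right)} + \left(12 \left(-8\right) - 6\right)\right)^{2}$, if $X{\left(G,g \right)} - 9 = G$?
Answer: $9604$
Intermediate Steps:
$X{\left(G,g \right)} = 9 + G$
$\left(X{\left(-5,4 \cdot 5 \right)} + \left(12 \left(-8\right) - 6\right)\right)^{2} = \left(\left(9 - 5\right) + \left(12 \left(-8\right) - 6\right)\right)^{2} = \left(4 - 102\right)^{2} = \left(-98\right)^{2} = 9604$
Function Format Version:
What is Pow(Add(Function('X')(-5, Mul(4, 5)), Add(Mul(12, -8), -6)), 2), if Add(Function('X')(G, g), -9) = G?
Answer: 9604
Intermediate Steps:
Function('X')(G, g) = Add(9, G)
Pow(Add(Function('X')(-5, Mul(4, 5)), Add(Mul(12, -8), -6)), 2) = Pow(Add(Add(9, -5), Add(Mul(12, -8), -6)), 2) = Pow(Add(4, Add(-96, -6)), 2) = Pow(Add(4, -102), 2) = Pow(-98, 2) = 9604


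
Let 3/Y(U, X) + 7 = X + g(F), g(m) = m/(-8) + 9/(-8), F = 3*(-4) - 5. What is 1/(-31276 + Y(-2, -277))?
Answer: -283/8851111 ≈ -3.1973e-5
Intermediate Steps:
F = -17 (F = -12 - 5 = -17)
g(m) = -9/8 - m/8 (g(m) = m*(-⅛) + 9*(-⅛) = -m/8 - 9/8 = -9/8 - m/8)
Y(U, X) = 3/(-6 + X) (Y(U, X) = 3/(-7 + (X + (-9/8 - ⅛*(-17)))) = 3/(-7 + (X + (-9/8 + 17/8))) = 3/(-7 + (X + 1)) = 3/(-7 + (1 + X)) = 3/(-6 + X))
1/(-31276 + Y(-2, -277)) = 1/(-31276 + 3/(-6 - 277)) = 1/(-31276 + 3/(-283)) = 1/(-31276 + 3*(-1/283)) = 1/(-31276 - 3/283) = 1/(-8851111/283) = -283/8851111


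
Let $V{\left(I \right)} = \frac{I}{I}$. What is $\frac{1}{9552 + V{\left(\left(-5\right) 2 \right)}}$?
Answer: $\frac{1}{9553} \approx 0.00010468$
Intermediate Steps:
$V{\left(I \right)} = 1$
$\frac{1}{9552 + V{\left(\left(-5\right) 2 \right)}} = \frac{1}{9552 + 1} = \frac{1}{9553}$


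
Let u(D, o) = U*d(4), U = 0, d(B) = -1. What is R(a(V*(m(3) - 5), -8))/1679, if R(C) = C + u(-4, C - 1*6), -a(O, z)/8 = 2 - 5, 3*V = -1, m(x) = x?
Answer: 24/1679 ≈ 0.014294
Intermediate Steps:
V = -1/3 (V = (1/3)*(-1) = -1/3 ≈ -0.33333)
u(D, o) = 0 (u(D, o) = 0*(-1) = 0)
a(O, z) = 24 (a(O, z) = -8*(2 - 5) = -8*(-3) = 24)
R(C) = C (R(C) = C + 0 = C)
R(a(V*(m(3) - 5), -8))/1679 = 24/1679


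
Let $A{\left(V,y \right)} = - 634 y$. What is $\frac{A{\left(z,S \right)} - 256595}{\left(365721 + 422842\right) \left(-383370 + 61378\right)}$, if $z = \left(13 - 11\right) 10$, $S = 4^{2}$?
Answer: $\frac{24249}{23082816136} \approx 1.0505 \cdot 10^{-6}$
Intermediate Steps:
$S = 16$
$z = 20$ ($z = 2 \cdot 10 = 20$)
$\frac{A{\left(z,S \right)} - 256595}{\left(365721 + 422842\right) \left(-383370 + 61378\right)} = \frac{\left(-634\right) 16 - 256595}{\left(365721 + 422842\right) \left(-383370 + 61378\right)} = \frac{-10144 - 256595}{788563 \left(-321992\right)} = - \frac{266739}{-253910977496} = \left(-266739\right) \left(- \frac{1}{253910977496}\right) = \frac{24249}{23082816136}$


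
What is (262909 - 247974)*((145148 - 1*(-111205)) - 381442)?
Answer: -1868204215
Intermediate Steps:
(262909 - 247974)*((145148 - 1*(-111205)) - 381442) = 14935*((145148 + 111205) - 381442) = 14935*(256353 - 381442) = 14935*(-125089) = -1868204215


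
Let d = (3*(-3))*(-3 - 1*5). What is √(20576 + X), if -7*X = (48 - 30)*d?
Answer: 4*√62447/7 ≈ 142.80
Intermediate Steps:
d = 72 (d = -9*(-3 - 5) = -9*(-8) = 72)
X = -1296/7 (X = -(48 - 30)*72/7 = -18*72/7 = -⅐*1296 = -1296/7 ≈ -185.14)
√(20576 + X) = √(20576 - 1296/7) = √(142736/7) = 4*√62447/7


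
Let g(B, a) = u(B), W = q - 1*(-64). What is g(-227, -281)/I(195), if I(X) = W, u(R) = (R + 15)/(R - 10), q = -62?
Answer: 106/237 ≈ 0.44726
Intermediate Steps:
W = 2 (W = -62 - 1*(-64) = -62 + 64 = 2)
u(R) = (15 + R)/(-10 + R)
g(B, a) = (15 + B)/(-10 + B)
I(X) = 2
g(-227, -281)/I(195) = ((15 - 227)/(-10 - 227))/2 = (-212/(-237))*(½) = -1/237*(-212)*(½) = (212/237)*(½) = 106/237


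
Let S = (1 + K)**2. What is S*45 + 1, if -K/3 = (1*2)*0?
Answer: 46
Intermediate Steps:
K = 0 (K = -3*1*2*0 = -6*0 = -3*0 = 0)
S = 1 (S = (1 + 0)**2 = 1**2 = 1)
S*45 + 1 = 1*45 + 1 = 45 + 1 = 46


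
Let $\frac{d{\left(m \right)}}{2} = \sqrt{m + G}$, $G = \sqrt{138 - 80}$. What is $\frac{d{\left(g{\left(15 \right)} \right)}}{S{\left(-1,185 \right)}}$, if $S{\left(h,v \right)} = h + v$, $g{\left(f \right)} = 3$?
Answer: $\frac{\sqrt{3 + \sqrt{58}}}{92} \approx 0.035415$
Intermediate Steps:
$G = \sqrt{58} \approx 7.6158$
$d{\left(m \right)} = 2 \sqrt{m + \sqrt{58}}$
$\frac{d{\left(g{\left(15 \right)} \right)}}{S{\left(-1,185 \right)}} = \frac{2 \sqrt{3 + \sqrt{58}}}{-1 + 185} = \frac{2 \sqrt{3 + \sqrt{58}}}{184} = 2 \sqrt{3 + \sqrt{58}} \cdot \frac{1}{184} = \frac{\sqrt{3 + \sqrt{58}}}{92}$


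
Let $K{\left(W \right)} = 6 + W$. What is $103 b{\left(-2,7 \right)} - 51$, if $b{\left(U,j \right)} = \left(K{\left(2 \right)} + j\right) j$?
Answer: $10764$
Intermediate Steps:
$b{\left(U,j \right)} = j \left(8 + j\right)$ ($b{\left(U,j \right)} = \left(\left(6 + 2\right) + j\right) j = \left(8 + j\right) j = j \left(8 + j\right)$)
$103 b{\left(-2,7 \right)} - 51 = 103 \cdot 7 \left(8 + 7\right) - 51 = 103 \cdot 7 \cdot 15 - 51 = 103 \cdot 105 - 51 = 10815 - 51 = 10764$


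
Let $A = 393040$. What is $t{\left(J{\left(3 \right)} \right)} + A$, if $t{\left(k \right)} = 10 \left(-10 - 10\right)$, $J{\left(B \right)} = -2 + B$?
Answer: $392840$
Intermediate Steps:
$t{\left(k \right)} = -200$ ($t{\left(k \right)} = 10 \left(-20\right) = -200$)
$t{\left(J{\left(3 \right)} \right)} + A = -200 + 393040 = 392840$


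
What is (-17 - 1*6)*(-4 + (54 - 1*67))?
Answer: 391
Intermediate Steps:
(-17 - 1*6)*(-4 + (54 - 1*67)) = (-17 - 6)*(-4 + (54 - 67)) = -23*(-4 - 13) = -23*(-17) = 391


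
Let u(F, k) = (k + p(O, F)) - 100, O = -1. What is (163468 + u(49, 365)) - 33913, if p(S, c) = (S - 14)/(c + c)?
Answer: 12722345/98 ≈ 1.2982e+5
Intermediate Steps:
p(S, c) = (-14 + S)/(2*c) (p(S, c) = (-14 + S)/((2*c)) = (-14 + S)*(1/(2*c)) = (-14 + S)/(2*c))
u(F, k) = -100 + k - 15/(2*F) (u(F, k) = (k + (-14 - 1)/(2*F)) - 100 = (k + (1/2)*(-15)/F) - 100 = (k - 15/(2*F)) - 100 = -100 + k - 15/(2*F))
(163468 + u(49, 365)) - 33913 = (163468 + (-100 + 365 - 15/2/49)) - 33913 = (163468 + (-100 + 365 - 15/2*1/49)) - 33913 = (163468 + (-100 + 365 - 15/98)) - 33913 = (163468 + 25955/98) - 33913 = 16045819/98 - 33913 = 12722345/98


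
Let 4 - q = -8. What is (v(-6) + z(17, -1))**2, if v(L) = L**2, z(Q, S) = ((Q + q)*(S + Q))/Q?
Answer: 1157776/289 ≈ 4006.1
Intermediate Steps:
q = 12 (q = 4 - 1*(-8) = 4 + 8 = 12)
z(Q, S) = (12 + Q)*(Q + S)/Q (z(Q, S) = ((Q + 12)*(S + Q))/Q = ((12 + Q)*(Q + S))/Q = (12 + Q)*(Q + S)/Q)
(v(-6) + z(17, -1))**2 = ((-6)**2 + (12 + 17 - 1 + 12*(-1)/17))**2 = (36 + (12 + 17 - 1 + 12*(-1)*(1/17)))**2 = (36 + (12 + 17 - 1 - 12/17))**2 = (36 + 464/17)**2 = (1076/17)**2 = 1157776/289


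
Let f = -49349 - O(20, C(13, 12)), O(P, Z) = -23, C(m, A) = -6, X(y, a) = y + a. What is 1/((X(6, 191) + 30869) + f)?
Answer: -1/18260 ≈ -5.4765e-5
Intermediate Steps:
X(y, a) = a + y
f = -49326 (f = -49349 - 1*(-23) = -49349 + 23 = -49326)
1/((X(6, 191) + 30869) + f) = 1/(((191 + 6) + 30869) - 49326) = 1/((197 + 30869) - 49326) = 1/(31066 - 49326) = 1/(-18260) = -1/18260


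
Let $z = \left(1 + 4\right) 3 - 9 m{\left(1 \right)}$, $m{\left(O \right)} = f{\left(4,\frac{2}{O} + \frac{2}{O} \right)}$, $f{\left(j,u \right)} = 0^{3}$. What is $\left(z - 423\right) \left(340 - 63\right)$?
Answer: $-113016$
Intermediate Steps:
$f{\left(j,u \right)} = 0$
$m{\left(O \right)} = 0$
$z = 15$ ($z = \left(1 + 4\right) 3 - 0 = 5 \cdot 3 + 0 = 15 + 0 = 15$)
$\left(z - 423\right) \left(340 - 63\right) = \left(15 - 423\right) \left(340 - 63\right) = \left(-408\right) 277 = -113016$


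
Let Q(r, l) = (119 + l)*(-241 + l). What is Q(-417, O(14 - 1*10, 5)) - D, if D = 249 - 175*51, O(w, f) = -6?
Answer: -19235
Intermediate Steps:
Q(r, l) = (-241 + l)*(119 + l)
D = -8676 (D = 249 - 8925 = -8676)
Q(-417, O(14 - 1*10, 5)) - D = (-28679 + (-6)**2 - 122*(-6)) - 1*(-8676) = (-28679 + 36 + 732) + 8676 = -27911 + 8676 = -19235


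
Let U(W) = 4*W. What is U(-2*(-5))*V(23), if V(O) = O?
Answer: 920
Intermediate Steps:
U(-2*(-5))*V(23) = (4*(-2*(-5)))*23 = (4*10)*23 = 40*23 = 920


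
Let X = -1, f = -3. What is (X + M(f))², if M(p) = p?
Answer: 16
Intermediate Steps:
(X + M(f))² = (-1 - 3)² = (-4)² = 16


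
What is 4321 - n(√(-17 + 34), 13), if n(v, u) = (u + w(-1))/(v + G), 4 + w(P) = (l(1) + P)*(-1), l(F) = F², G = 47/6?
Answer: 6898099/1597 + 324*√17/1597 ≈ 4320.3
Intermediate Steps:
G = 47/6 (G = 47*(⅙) = 47/6 ≈ 7.8333)
w(P) = -5 - P (w(P) = -4 + (1² + P)*(-1) = -4 + (1 + P)*(-1) = -4 + (-1 - P) = -5 - P)
n(v, u) = (-4 + u)/(47/6 + v) (n(v, u) = (u + (-5 - 1*(-1)))/(v + 47/6) = (u + (-5 + 1))/(47/6 + v) = (u - 4)/(47/6 + v) = (-4 + u)/(47/6 + v))
4321 - n(√(-17 + 34), 13) = 4321 - 6*(-4 + 13)/(47 + 6*√(-17 + 34)) = 4321 - 6*9/(47 + 6*√17) = 4321 - 54/(47 + 6*√17)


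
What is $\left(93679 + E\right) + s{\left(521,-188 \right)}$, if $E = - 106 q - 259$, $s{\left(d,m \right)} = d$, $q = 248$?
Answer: $67653$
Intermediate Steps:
$E = -26547$ ($E = \left(-106\right) 248 - 259 = -26288 - 259 = -26547$)
$\left(93679 + E\right) + s{\left(521,-188 \right)} = \left(93679 - 26547\right) + 521 = 67132 + 521 = 67653$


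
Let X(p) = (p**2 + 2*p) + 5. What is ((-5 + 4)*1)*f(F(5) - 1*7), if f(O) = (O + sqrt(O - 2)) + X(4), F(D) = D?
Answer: -27 - 2*I ≈ -27.0 - 2.0*I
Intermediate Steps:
X(p) = 5 + p**2 + 2*p
f(O) = 29 + O + sqrt(-2 + O) (f(O) = (O + sqrt(O - 2)) + (5 + 4**2 + 2*4) = (O + sqrt(-2 + O)) + (5 + 16 + 8) = (O + sqrt(-2 + O)) + 29 = 29 + O + sqrt(-2 + O))
((-5 + 4)*1)*f(F(5) - 1*7) = ((-5 + 4)*1)*(29 + (5 - 1*7) + sqrt(-2 + (5 - 1*7))) = (-1*1)*(29 + (5 - 7) + sqrt(-2 + (5 - 7))) = -(29 - 2 + sqrt(-2 - 2)) = -(29 - 2 + sqrt(-4)) = -(29 - 2 + 2*I) = -(27 + 2*I) = -27 - 2*I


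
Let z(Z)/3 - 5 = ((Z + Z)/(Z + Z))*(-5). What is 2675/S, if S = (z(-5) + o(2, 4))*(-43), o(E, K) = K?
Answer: -2675/172 ≈ -15.552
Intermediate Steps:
z(Z) = 0 (z(Z) = 15 + 3*(((Z + Z)/(Z + Z))*(-5)) = 15 + 3*(((2*Z)/((2*Z)))*(-5)) = 15 + 3*(((2*Z)*(1/(2*Z)))*(-5)) = 15 + 3*(1*(-5)) = 15 + 3*(-5) = 15 - 15 = 0)
S = -172 (S = (0 + 4)*(-43) = 4*(-43) = -172)
2675/S = 2675/(-172) = 2675*(-1/172) = -2675/172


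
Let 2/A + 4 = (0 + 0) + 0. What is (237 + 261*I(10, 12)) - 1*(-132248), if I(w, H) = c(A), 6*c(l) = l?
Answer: 529853/4 ≈ 1.3246e+5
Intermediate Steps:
A = -½ (A = 2/(-4 + ((0 + 0) + 0)) = 2/(-4 + (0 + 0)) = 2/(-4 + 0) = 2/(-4) = 2*(-¼) = -½ ≈ -0.50000)
c(l) = l/6
I(w, H) = -1/12 (I(w, H) = (⅙)*(-½) = -1/12)
(237 + 261*I(10, 12)) - 1*(-132248) = (237 + 261*(-1/12)) - 1*(-132248) = (237 - 87/4) + 132248 = 861/4 + 132248 = 529853/4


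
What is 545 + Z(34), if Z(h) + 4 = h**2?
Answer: 1697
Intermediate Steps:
Z(h) = -4 + h**2
545 + Z(34) = 545 + (-4 + 34**2) = 545 + (-4 + 1156) = 545 + 1152 = 1697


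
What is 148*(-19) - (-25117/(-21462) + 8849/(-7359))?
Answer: -148039662487/52646286 ≈ -2812.0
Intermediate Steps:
148*(-19) - (-25117/(-21462) + 8849/(-7359)) = -2812 - (-25117*(-1/21462) + 8849*(-1/7359)) = -2812 - (25117/21462 - 8849/7359) = -2812 - 1*(-1693745/52646286) = -2812 + 1693745/52646286 = -148039662487/52646286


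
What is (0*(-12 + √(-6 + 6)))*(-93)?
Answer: 0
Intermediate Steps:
(0*(-12 + √(-6 + 6)))*(-93) = (0*(-12 + √0))*(-93) = (0*(-12 + 0))*(-93) = (0*(-12))*(-93) = 0*(-93) = 0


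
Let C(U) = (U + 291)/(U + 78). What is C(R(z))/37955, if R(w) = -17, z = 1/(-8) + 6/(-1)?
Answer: 274/2315255 ≈ 0.00011835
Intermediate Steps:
z = -49/8 (z = 1*(-1/8) + 6*(-1) = -1/8 - 6 = -49/8 ≈ -6.1250)
C(U) = (291 + U)/(78 + U)
C(R(z))/37955 = ((291 - 17)/(78 - 17))/37955 = (274/61)*(1/37955) = 274/2315255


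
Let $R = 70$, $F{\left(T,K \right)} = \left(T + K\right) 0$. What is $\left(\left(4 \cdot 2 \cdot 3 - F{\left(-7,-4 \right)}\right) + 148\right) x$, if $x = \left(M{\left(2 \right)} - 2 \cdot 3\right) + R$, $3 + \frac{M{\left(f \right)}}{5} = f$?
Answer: $10148$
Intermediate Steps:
$M{\left(f \right)} = -15 + 5 f$
$F{\left(T,K \right)} = 0$ ($F{\left(T,K \right)} = \left(K + T\right) 0 = 0$)
$x = 59$ ($x = \left(\left(-15 + 5 \cdot 2\right) - 2 \cdot 3\right) + 70 = \left(\left(-15 + 10\right) - 6\right) + 70 = \left(-5 - 6\right) + 70 = -11 + 70 = 59$)
$\left(\left(4 \cdot 2 \cdot 3 - F{\left(-7,-4 \right)}\right) + 148\right) x = \left(\left(4 \cdot 2 \cdot 3 - 0\right) + 148\right) 59 = \left(\left(8 \cdot 3 + 0\right) + 148\right) 59 = \left(\left(24 + 0\right) + 148\right) 59 = \left(24 + 148\right) 59 = 172 \cdot 59 = 10148$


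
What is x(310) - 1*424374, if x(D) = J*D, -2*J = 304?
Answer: -471494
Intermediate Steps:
J = -152 (J = -½*304 = -152)
x(D) = -152*D
x(310) - 1*424374 = -152*310 - 1*424374 = -47120 - 424374 = -471494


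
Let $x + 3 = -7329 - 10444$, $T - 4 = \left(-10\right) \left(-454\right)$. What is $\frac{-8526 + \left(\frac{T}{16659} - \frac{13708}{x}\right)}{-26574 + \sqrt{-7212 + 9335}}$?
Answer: $\frac{2795250984352243}{8713332435634398} + \frac{631124629567 \sqrt{2123}}{52279994613806388} \approx 0.32136$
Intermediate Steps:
$T = 4544$ ($T = 4 - -4540 = 4 + 4540 = 4544$)
$x = -17776$ ($x = -3 - 17773 = -17776$)
$\frac{-8526 + \left(\frac{T}{16659} - \frac{13708}{x}\right)}{-26574 + \sqrt{-7212 + 9335}} = \frac{-8526 + \left(\frac{4544}{16659} - \frac{13708}{-17776}\right)}{-26574 + \sqrt{-7212 + 9335}} = \frac{-8526 + \left(4544 \cdot \frac{1}{16659} - - \frac{3427}{4444}\right)}{-26574 + \sqrt{2123}} = \frac{-8526 + \left(\frac{4544}{16659} + \frac{3427}{4444}\right)}{-26574 + \sqrt{2123}} = \frac{-8526 + \frac{77283929}{74032596}}{-26574 + \sqrt{2123}} = - \frac{631124629567}{74032596 \left(-26574 + \sqrt{2123}\right)}$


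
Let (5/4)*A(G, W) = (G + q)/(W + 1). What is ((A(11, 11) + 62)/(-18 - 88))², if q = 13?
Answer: 9/25 ≈ 0.36000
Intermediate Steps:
A(G, W) = 4*(13 + G)/(5*(1 + W)) (A(G, W) = 4*((G + 13)/(W + 1))/5 = 4*((13 + G)/(1 + W))/5 = 4*(13 + G)/(5*(1 + W)))
((A(11, 11) + 62)/(-18 - 88))² = ((4*(13 + 11)/(5*(1 + 11)) + 62)/(-18 - 88))² = (((⅘)*24/12 + 62)/(-106))² = (((⅘)*(1/12)*24 + 62)*(-1/106))² = ((8/5 + 62)*(-1/106))² = ((318/5)*(-1/106))² = (-⅗)² = 9/25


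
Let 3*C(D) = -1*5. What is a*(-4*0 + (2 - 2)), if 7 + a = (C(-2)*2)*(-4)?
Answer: 0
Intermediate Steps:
C(D) = -5/3 (C(D) = (-1*5)/3 = (⅓)*(-5) = -5/3)
a = 19/3 (a = -7 - 5/3*2*(-4) = -7 - 10/3*(-4) = -7 + 40/3 = 19/3 ≈ 6.3333)
a*(-4*0 + (2 - 2)) = 19*(-4*0 + (2 - 2))/3 = 19*(0 + 0)/3 = (19/3)*0 = 0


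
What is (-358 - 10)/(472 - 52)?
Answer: -92/105 ≈ -0.87619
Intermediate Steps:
(-358 - 10)/(472 - 52) = -368/420 = -368*1/420 = -92/105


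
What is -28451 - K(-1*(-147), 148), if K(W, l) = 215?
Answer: -28666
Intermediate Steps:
-28451 - K(-1*(-147), 148) = -28451 - 1*215 = -28451 - 215 = -28666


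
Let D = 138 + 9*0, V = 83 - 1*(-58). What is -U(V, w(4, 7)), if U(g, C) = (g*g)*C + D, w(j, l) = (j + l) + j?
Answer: -298353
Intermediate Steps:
V = 141 (V = 83 + 58 = 141)
D = 138 (D = 138 + 0 = 138)
w(j, l) = l + 2*j
U(g, C) = 138 + C*g² (U(g, C) = (g*g)*C + 138 = g²*C + 138 = C*g² + 138 = 138 + C*g²)
-U(V, w(4, 7)) = -(138 + (7 + 2*4)*141²) = -(138 + (7 + 8)*19881) = -(138 + 15*19881) = -(138 + 298215) = -1*298353 = -298353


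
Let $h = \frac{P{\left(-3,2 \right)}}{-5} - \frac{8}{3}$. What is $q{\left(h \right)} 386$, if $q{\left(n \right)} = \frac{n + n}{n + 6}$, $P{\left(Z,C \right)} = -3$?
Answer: $- \frac{23932}{59} \approx -405.63$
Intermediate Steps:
$h = - \frac{31}{15}$ ($h = - \frac{3}{-5} - \frac{8}{3} = \left(-3\right) \left(- \frac{1}{5}\right) - \frac{8}{3} = \frac{3}{5} - \frac{8}{3} = - \frac{31}{15} \approx -2.0667$)
$q{\left(n \right)} = \frac{2 n}{6 + n}$
$q{\left(h \right)} 386 = 2 \left(- \frac{31}{15}\right) \frac{1}{6 - \frac{31}{15}} \cdot 386 = 2 \left(- \frac{31}{15}\right) \frac{1}{\frac{59}{15}} \cdot 386 = 2 \left(- \frac{31}{15}\right) \frac{15}{59} \cdot 386 = \left(- \frac{62}{59}\right) 386 = - \frac{23932}{59}$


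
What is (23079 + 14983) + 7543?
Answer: 45605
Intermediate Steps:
(23079 + 14983) + 7543 = 38062 + 7543 = 45605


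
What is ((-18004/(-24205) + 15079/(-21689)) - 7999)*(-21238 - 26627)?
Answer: 40199970469605162/104996449 ≈ 3.8287e+8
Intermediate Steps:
((-18004/(-24205) + 15079/(-21689)) - 7999)*(-21238 - 26627) = ((-18004*(-1/24205) + 15079*(-1/21689)) - 7999)*(-47865) = ((18004/24205 - 15079/21689) - 7999)*(-47865) = (25501561/524982245 - 7999)*(-47865) = -4199307476194/524982245*(-47865) = 40199970469605162/104996449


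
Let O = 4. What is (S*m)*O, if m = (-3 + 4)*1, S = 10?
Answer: 40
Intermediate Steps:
m = 1 (m = 1*1 = 1)
(S*m)*O = (10*1)*4 = 10*4 = 40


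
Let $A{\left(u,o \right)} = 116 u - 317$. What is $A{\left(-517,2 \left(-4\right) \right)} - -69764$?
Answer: $9475$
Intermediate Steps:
$A{\left(u,o \right)} = -317 + 116 u$
$A{\left(-517,2 \left(-4\right) \right)} - -69764 = \left(-317 + 116 \left(-517\right)\right) - -69764 = \left(-317 - 59972\right) + 69764 = -60289 + 69764 = 9475$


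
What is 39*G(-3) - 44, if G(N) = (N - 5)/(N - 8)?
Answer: -172/11 ≈ -15.636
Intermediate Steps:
G(N) = (-5 + N)/(-8 + N)
39*G(-3) - 44 = 39*((-5 - 3)/(-8 - 3)) - 44 = 39*(-8/(-11)) - 44 = 39*(-1/11*(-8)) - 44 = 39*(8/11) - 44 = 312/11 - 44 = -172/11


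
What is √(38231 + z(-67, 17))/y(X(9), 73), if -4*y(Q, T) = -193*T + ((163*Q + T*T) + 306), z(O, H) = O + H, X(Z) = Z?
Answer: 4*√38181/6987 ≈ 0.11186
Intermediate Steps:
z(O, H) = H + O
y(Q, T) = -153/2 - 163*Q/4 - T²/4 + 193*T/4 (y(Q, T) = -(-193*T + ((163*Q + T*T) + 306))/4 = -(-193*T + ((163*Q + T²) + 306))/4 = -(-193*T + ((T² + 163*Q) + 306))/4 = -(-193*T + (306 + T² + 163*Q))/4 = -(306 + T² - 193*T + 163*Q)/4 = -153/2 - 163*Q/4 - T²/4 + 193*T/4)
√(38231 + z(-67, 17))/y(X(9), 73) = √(38231 + (17 - 67))/(-153/2 - 163/4*9 - ¼*73² + (193/4)*73) = √(38231 - 50)/(-153/2 - 1467/4 - ¼*5329 + 14089/4) = √38181/(-153/2 - 1467/4 - 5329/4 + 14089/4) = √38181/(6987/4) = √38181*(4/6987) = 4*√38181/6987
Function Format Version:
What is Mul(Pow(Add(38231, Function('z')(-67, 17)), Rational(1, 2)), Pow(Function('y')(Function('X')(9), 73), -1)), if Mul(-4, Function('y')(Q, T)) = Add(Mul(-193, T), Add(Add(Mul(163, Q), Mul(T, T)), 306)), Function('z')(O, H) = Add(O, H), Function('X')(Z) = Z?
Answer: Mul(Rational(4, 6987), Pow(38181, Rational(1, 2))) ≈ 0.11186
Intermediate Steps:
Function('z')(O, H) = Add(H, O)
Function('y')(Q, T) = Add(Rational(-153, 2), Mul(Rational(-163, 4), Q), Mul(Rational(-1, 4), Pow(T, 2)), Mul(Rational(193, 4), T)) (Function('y')(Q, T) = Mul(Rational(-1, 4), Add(Mul(-193, T), Add(Add(Mul(163, Q), Mul(T, T)), 306))) = Mul(Rational(-1, 4), Add(Mul(-193, T), Add(Add(Mul(163, Q), Pow(T, 2)), 306))) = Mul(Rational(-1, 4), Add(Mul(-193, T), Add(Add(Pow(T, 2), Mul(163, Q)), 306))) = Mul(Rational(-1, 4), Add(Mul(-193, T), Add(306, Pow(T, 2), Mul(163, Q)))) = Mul(Rational(-1, 4), Add(306, Pow(T, 2), Mul(-193, T), Mul(163, Q))) = Add(Rational(-153, 2), Mul(Rational(-163, 4), Q), Mul(Rational(-1, 4), Pow(T, 2)), Mul(Rational(193, 4), T)))
Mul(Pow(Add(38231, Function('z')(-67, 17)), Rational(1, 2)), Pow(Function('y')(Function('X')(9), 73), -1)) = Mul(Pow(Add(38231, Add(17, -67)), Rational(1, 2)), Pow(Add(Rational(-153, 2), Mul(Rational(-163, 4), 9), Mul(Rational(-1, 4), Pow(73, 2)), Mul(Rational(193, 4), 73)), -1)) = Mul(Pow(Add(38231, -50), Rational(1, 2)), Pow(Add(Rational(-153, 2), Rational(-1467, 4), Mul(Rational(-1, 4), 5329), Rational(14089, 4)), -1)) = Mul(Pow(38181, Rational(1, 2)), Pow(Add(Rational(-153, 2), Rational(-1467, 4), Rational(-5329, 4), Rational(14089, 4)), -1)) = Mul(Pow(38181, Rational(1, 2)), Pow(Rational(6987, 4), -1)) = Mul(Pow(38181, Rational(1, 2)), Rational(4, 6987)) = Mul(Rational(4, 6987), Pow(38181, Rational(1, 2)))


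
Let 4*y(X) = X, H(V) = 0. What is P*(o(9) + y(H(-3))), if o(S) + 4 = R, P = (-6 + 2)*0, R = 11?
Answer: 0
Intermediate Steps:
P = 0 (P = -4*0 = 0)
o(S) = 7 (o(S) = -4 + 11 = 7)
y(X) = X/4
P*(o(9) + y(H(-3))) = 0*(7 + (¼)*0) = 0*(7 + 0) = 0*7 = 0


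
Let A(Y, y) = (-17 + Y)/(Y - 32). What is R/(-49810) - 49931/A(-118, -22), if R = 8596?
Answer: -12435354232/224145 ≈ -55479.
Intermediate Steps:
A(Y, y) = (-17 + Y)/(-32 + Y)
R/(-49810) - 49931/A(-118, -22) = 8596/(-49810) - 49931*(-32 - 118)/(-17 - 118) = 8596*(-1/49810) - 49931/(-135/(-150)) = -4298/24905 - 49931/((-1/150*(-135))) = -4298/24905 - 49931/9/10 = -4298/24905 - 49931*10/9 = -4298/24905 - 499310/9 = -12435354232/224145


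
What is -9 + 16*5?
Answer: 71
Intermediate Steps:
-9 + 16*5 = -9 + 80 = 71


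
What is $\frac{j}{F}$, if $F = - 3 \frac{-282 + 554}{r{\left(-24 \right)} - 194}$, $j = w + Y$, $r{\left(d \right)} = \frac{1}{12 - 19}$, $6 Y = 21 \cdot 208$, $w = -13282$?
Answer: $- \frac{2843481}{952} \approx -2986.9$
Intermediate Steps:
$Y = 728$ ($Y = \frac{21 \cdot 208}{6} = \frac{1}{6} \cdot 4368 = 728$)
$r{\left(d \right)} = - \frac{1}{7}$ ($r{\left(d \right)} = \frac{1}{-7} = - \frac{1}{7}$)
$j = -12554$ ($j = -13282 + 728 = -12554$)
$F = \frac{1904}{453}$ ($F = - 3 \frac{-282 + 554}{- \frac{1}{7} - 194} = - 3 \frac{272}{- \frac{1359}{7}} = - 3 \cdot 272 \left(- \frac{7}{1359}\right) = \left(-3\right) \left(- \frac{1904}{1359}\right) = \frac{1904}{453} \approx 4.2031$)
$\frac{j}{F} = - \frac{12554}{\frac{1904}{453}} = \left(-12554\right) \frac{453}{1904} = - \frac{2843481}{952}$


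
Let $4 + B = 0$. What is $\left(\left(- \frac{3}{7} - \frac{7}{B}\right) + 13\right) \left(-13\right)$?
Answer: $- \frac{5213}{28} \approx -186.18$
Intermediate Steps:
$B = -4$ ($B = -4 + 0 = -4$)
$\left(\left(- \frac{3}{7} - \frac{7}{B}\right) + 13\right) \left(-13\right) = \left(\left(- \frac{3}{7} - \frac{7}{-4}\right) + 13\right) \left(-13\right) = \left(\left(\left(-3\right) \frac{1}{7} - - \frac{7}{4}\right) + 13\right) \left(-13\right) = \left(\left(- \frac{3}{7} + \frac{7}{4}\right) + 13\right) \left(-13\right) = \left(\frac{37}{28} + 13\right) \left(-13\right) = \frac{401}{28} \left(-13\right) = - \frac{5213}{28}$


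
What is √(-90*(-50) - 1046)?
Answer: √3454 ≈ 58.771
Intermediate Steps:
√(-90*(-50) - 1046) = √(4500 - 1046) = √3454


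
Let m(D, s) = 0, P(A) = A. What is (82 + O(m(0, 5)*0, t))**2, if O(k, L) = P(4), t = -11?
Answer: 7396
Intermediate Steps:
O(k, L) = 4
(82 + O(m(0, 5)*0, t))**2 = (82 + 4)**2 = 86**2 = 7396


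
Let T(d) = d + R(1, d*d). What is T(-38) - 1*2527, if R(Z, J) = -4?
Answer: -2569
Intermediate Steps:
T(d) = -4 + d (T(d) = d - 4 = -4 + d)
T(-38) - 1*2527 = (-4 - 38) - 1*2527 = -42 - 2527 = -2569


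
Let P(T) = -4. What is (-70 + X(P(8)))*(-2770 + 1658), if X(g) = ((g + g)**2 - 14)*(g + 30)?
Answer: -1367760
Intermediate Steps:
X(g) = (-14 + 4*g**2)*(30 + g) (X(g) = ((2*g)**2 - 14)*(30 + g) = (4*g**2 - 14)*(30 + g) = (-14 + 4*g**2)*(30 + g))
(-70 + X(P(8)))*(-2770 + 1658) = (-70 + (-420 - 14*(-4) + 4*(-4)**3 + 120*(-4)**2))*(-2770 + 1658) = (-70 + (-420 + 56 + 4*(-64) + 120*16))*(-1112) = (-70 + (-420 + 56 - 256 + 1920))*(-1112) = (-70 + 1300)*(-1112) = 1230*(-1112) = -1367760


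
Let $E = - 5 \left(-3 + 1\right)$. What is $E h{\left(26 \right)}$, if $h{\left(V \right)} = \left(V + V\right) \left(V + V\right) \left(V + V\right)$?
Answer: $1406080$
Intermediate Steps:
$E = 10$ ($E = \left(-5\right) \left(-2\right) = 10$)
$h{\left(V \right)} = 8 V^{3}$ ($h{\left(V \right)} = 2 V 2 V 2 V = 4 V^{2} \cdot 2 V = 8 V^{3}$)
$E h{\left(26 \right)} = 10 \cdot 8 \cdot 26^{3} = 10 \cdot 8 \cdot 17576 = 10 \cdot 140608 = 1406080$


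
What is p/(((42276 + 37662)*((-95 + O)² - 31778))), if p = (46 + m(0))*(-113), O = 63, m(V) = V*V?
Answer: 2599/1229206626 ≈ 2.1144e-6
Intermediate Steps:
m(V) = V²
p = -5198 (p = (46 + 0²)*(-113) = (46 + 0)*(-113) = 46*(-113) = -5198)
p/(((42276 + 37662)*((-95 + O)² - 31778))) = -5198*1/((42276 + 37662)*((-95 + 63)² - 31778)) = -5198*1/(79938*((-32)² - 31778)) = -5198*1/(79938*(1024 - 31778)) = -5198/(79938*(-30754)) = -5198/(-2458413252) = -5198*(-1/2458413252) = 2599/1229206626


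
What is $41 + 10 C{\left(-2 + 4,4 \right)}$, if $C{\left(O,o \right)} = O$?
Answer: $61$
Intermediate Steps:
$41 + 10 C{\left(-2 + 4,4 \right)} = 41 + 10 \left(-2 + 4\right) = 41 + 10 \cdot 2 = 41 + 20 = 61$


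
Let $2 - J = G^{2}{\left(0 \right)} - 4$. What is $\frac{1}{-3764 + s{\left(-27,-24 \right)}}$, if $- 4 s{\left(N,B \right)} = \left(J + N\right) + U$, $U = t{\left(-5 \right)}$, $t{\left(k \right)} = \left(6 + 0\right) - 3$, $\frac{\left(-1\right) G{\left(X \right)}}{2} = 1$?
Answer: $- \frac{2}{7517} \approx -0.00026606$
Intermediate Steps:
$G{\left(X \right)} = -2$ ($G{\left(X \right)} = \left(-2\right) 1 = -2$)
$t{\left(k \right)} = 3$ ($t{\left(k \right)} = 6 - 3 = 3$)
$U = 3$
$J = 2$ ($J = 2 - \left(\left(-2\right)^{2} - 4\right) = 2 - \left(4 - 4\right) = 2 - 0 = 2 + 0 = 2$)
$s{\left(N,B \right)} = - \frac{5}{4} - \frac{N}{4}$ ($s{\left(N,B \right)} = - \frac{\left(2 + N\right) + 3}{4} = - \frac{5 + N}{4} = - \frac{5}{4} - \frac{N}{4}$)
$\frac{1}{-3764 + s{\left(-27,-24 \right)}} = \frac{1}{-3764 - - \frac{11}{2}} = \frac{1}{-3764 + \left(- \frac{5}{4} + \frac{27}{4}\right)} = \frac{1}{-3764 + \frac{11}{2}} = \frac{1}{- \frac{7517}{2}} = - \frac{2}{7517}$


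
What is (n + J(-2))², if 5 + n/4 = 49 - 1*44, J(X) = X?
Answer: 4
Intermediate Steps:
n = 0 (n = -20 + 4*(49 - 1*44) = -20 + 4*(49 - 44) = -20 + 4*5 = -20 + 20 = 0)
(n + J(-2))² = (0 - 2)² = (-2)² = 4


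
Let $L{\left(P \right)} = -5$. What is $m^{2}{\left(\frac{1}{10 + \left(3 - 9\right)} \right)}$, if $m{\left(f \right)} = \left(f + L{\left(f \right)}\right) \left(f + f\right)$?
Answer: $\frac{361}{64} \approx 5.6406$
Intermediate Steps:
$m{\left(f \right)} = 2 f \left(-5 + f\right)$ ($m{\left(f \right)} = \left(f - 5\right) \left(f + f\right) = \left(-5 + f\right) 2 f = 2 f \left(-5 + f\right)$)
$m^{2}{\left(\frac{1}{10 + \left(3 - 9\right)} \right)} = \left(\frac{2 \left(-5 + \frac{1}{10 + \left(3 - 9\right)}\right)}{10 + \left(3 - 9\right)}\right)^{2} = \left(\frac{2 \left(-5 + \frac{1}{10 - 6}\right)}{10 - 6}\right)^{2} = \left(\frac{2 \left(-5 + \frac{1}{4}\right)}{4}\right)^{2} = \left(2 \cdot \frac{1}{4} \left(-5 + \frac{1}{4}\right)\right)^{2} = \left(2 \cdot \frac{1}{4} \left(- \frac{19}{4}\right)\right)^{2} = \left(- \frac{19}{8}\right)^{2} = \frac{361}{64}$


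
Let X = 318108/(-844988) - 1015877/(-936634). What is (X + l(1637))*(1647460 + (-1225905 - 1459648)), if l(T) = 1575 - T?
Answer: 12589240661607035475/197861122598 ≈ 6.3627e+7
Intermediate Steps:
X = 140113276501/197861122598 (X = 318108*(-1/844988) - 1015877*(-1/936634) = -79527/211247 + 1015877/936634 = 140113276501/197861122598 ≈ 0.70814)
(X + l(1637))*(1647460 + (-1225905 - 1459648)) = (140113276501/197861122598 + (1575 - 1*1637))*(1647460 + (-1225905 - 1459648)) = (140113276501/197861122598 + (1575 - 1637))*(1647460 - 2685553) = (140113276501/197861122598 - 62)*(-1038093) = -12127276324575/197861122598*(-1038093) = 12589240661607035475/197861122598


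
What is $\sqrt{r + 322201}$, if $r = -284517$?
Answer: $2 \sqrt{9421} \approx 194.12$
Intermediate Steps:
$\sqrt{r + 322201} = \sqrt{-284517 + 322201} = \sqrt{37684} = 2 \sqrt{9421}$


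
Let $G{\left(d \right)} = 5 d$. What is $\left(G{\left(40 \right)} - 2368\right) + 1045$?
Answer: $-1123$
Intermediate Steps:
$\left(G{\left(40 \right)} - 2368\right) + 1045 = \left(5 \cdot 40 - 2368\right) + 1045 = \left(200 - 2368\right) + 1045 = -2168 + 1045 = -1123$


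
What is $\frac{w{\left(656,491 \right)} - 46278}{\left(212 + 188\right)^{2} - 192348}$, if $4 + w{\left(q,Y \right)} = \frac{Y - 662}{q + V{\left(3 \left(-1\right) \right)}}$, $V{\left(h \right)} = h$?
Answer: $\frac{30222317}{21123244} \approx 1.4308$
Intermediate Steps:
$w{\left(q,Y \right)} = -4 + \frac{-662 + Y}{-3 + q}$ ($w{\left(q,Y \right)} = -4 + \frac{Y - 662}{q + 3 \left(-1\right)} = -4 + \frac{-662 + Y}{q - 3} = -4 + \frac{-662 + Y}{-3 + q}$)
$\frac{w{\left(656,491 \right)} - 46278}{\left(212 + 188\right)^{2} - 192348} = \frac{\frac{-650 + 491 - 2624}{-3 + 656} - 46278}{\left(212 + 188\right)^{2} - 192348} = \frac{\frac{-650 + 491 - 2624}{653} - 46278}{400^{2} - 192348} = \frac{\frac{1}{653} \left(-2783\right) - 46278}{160000 - 192348} = \frac{- \frac{2783}{653} - 46278}{-32348} = \left(- \frac{30222317}{653}\right) \left(- \frac{1}{32348}\right) = \frac{30222317}{21123244}$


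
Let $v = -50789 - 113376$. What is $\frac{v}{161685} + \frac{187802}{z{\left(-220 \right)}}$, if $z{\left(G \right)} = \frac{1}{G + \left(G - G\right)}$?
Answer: $- \frac{1336049753113}{32337} \approx -4.1316 \cdot 10^{7}$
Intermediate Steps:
$z{\left(G \right)} = \frac{1}{G}$ ($z{\left(G \right)} = \frac{1}{G + 0} = \frac{1}{G}$)
$v = -164165$ ($v = -50789 - 113376 = -164165$)
$\frac{v}{161685} + \frac{187802}{z{\left(-220 \right)}} = - \frac{164165}{161685} + \frac{187802}{\frac{1}{-220}} = \left(-164165\right) \frac{1}{161685} + \frac{187802}{- \frac{1}{220}} = - \frac{32833}{32337} + 187802 \left(-220\right) = - \frac{32833}{32337} - 41316440 = - \frac{1336049753113}{32337}$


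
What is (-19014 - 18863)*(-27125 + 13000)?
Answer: 535012625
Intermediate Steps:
(-19014 - 18863)*(-27125 + 13000) = -37877*(-14125) = 535012625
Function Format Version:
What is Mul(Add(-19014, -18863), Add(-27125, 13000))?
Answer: 535012625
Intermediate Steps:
Mul(Add(-19014, -18863), Add(-27125, 13000)) = Mul(-37877, -14125) = 535012625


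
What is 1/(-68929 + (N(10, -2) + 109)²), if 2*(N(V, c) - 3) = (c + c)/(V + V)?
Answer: -100/5640739 ≈ -1.7728e-5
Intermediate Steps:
N(V, c) = 3 + c/(2*V) (N(V, c) = 3 + ((c + c)/(V + V))/2 = 3 + ((2*c)/((2*V)))/2 = 3 + ((2*c)*(1/(2*V)))/2 = 3 + (c/V)/2 = 3 + c/(2*V))
1/(-68929 + (N(10, -2) + 109)²) = 1/(-68929 + ((3 + (½)*(-2)/10) + 109)²) = 1/(-68929 + ((3 + (½)*(-2)*(⅒)) + 109)²) = 1/(-68929 + ((3 - ⅒) + 109)²) = 1/(-68929 + (29/10 + 109)²) = 1/(-68929 + (1119/10)²) = 1/(-68929 + 1252161/100) = 1/(-5640739/100) = -100/5640739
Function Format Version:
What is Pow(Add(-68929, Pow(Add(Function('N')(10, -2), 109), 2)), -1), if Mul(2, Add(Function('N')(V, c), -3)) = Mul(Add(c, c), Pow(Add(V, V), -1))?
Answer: Rational(-100, 5640739) ≈ -1.7728e-5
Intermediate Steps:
Function('N')(V, c) = Add(3, Mul(Rational(1, 2), c, Pow(V, -1))) (Function('N')(V, c) = Add(3, Mul(Rational(1, 2), Mul(Add(c, c), Pow(Add(V, V), -1)))) = Add(3, Mul(Rational(1, 2), Mul(Mul(2, c), Pow(Mul(2, V), -1)))) = Add(3, Mul(Rational(1, 2), Mul(Mul(2, c), Mul(Rational(1, 2), Pow(V, -1))))) = Add(3, Mul(Rational(1, 2), Mul(c, Pow(V, -1)))) = Add(3, Mul(Rational(1, 2), c, Pow(V, -1))))
Pow(Add(-68929, Pow(Add(Function('N')(10, -2), 109), 2)), -1) = Pow(Add(-68929, Pow(Add(Add(3, Mul(Rational(1, 2), -2, Pow(10, -1))), 109), 2)), -1) = Pow(Add(-68929, Pow(Add(Add(3, Mul(Rational(1, 2), -2, Rational(1, 10))), 109), 2)), -1) = Pow(Add(-68929, Pow(Add(Add(3, Rational(-1, 10)), 109), 2)), -1) = Pow(Add(-68929, Pow(Add(Rational(29, 10), 109), 2)), -1) = Pow(Add(-68929, Pow(Rational(1119, 10), 2)), -1) = Pow(Add(-68929, Rational(1252161, 100)), -1) = Pow(Rational(-5640739, 100), -1) = Rational(-100, 5640739)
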